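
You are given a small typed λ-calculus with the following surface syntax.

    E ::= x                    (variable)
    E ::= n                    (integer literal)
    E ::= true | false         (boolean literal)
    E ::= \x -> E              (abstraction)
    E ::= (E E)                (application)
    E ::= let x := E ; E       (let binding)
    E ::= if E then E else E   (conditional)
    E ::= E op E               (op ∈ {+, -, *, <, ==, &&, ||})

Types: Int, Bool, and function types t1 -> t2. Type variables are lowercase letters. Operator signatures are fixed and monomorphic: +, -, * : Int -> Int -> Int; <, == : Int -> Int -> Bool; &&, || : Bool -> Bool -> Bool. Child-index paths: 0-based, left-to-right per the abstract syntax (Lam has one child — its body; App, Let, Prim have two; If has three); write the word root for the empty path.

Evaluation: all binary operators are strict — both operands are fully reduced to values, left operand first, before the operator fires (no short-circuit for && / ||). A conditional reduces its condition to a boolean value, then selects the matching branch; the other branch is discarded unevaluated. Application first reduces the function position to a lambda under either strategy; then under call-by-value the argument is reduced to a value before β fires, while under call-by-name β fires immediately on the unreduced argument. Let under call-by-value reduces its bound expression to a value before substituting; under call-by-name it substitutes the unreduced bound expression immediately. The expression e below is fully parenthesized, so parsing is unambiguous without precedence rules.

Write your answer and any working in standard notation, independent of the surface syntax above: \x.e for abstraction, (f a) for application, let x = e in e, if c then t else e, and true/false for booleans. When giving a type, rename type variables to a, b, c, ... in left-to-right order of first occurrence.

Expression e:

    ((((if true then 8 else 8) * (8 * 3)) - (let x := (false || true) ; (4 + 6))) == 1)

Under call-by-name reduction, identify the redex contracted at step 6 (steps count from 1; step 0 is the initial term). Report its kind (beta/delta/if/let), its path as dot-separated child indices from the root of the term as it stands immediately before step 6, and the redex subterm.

Answer: delta at 0 : (192 - 10)

Derivation:
step 0: ((((if true then 8 else 8) * (8 * 3)) - (let x = (false || true) in (4 + 6))) == 1)
step 1: [if@0.0.0] (((8 * (8 * 3)) - (let x = (false || true) in (4 + 6))) == 1)
step 2: [delta@0.0.1] (((8 * 24) - (let x = (false || true) in (4 + 6))) == 1)
step 3: [delta@0.0] ((192 - (let x = (false || true) in (4 + 6))) == 1)
step 4: [let@0.1] ((192 - (4 + 6)) == 1)
step 5: [delta@0.1] ((192 - 10) == 1)
step 6: [delta@0] (182 == 1)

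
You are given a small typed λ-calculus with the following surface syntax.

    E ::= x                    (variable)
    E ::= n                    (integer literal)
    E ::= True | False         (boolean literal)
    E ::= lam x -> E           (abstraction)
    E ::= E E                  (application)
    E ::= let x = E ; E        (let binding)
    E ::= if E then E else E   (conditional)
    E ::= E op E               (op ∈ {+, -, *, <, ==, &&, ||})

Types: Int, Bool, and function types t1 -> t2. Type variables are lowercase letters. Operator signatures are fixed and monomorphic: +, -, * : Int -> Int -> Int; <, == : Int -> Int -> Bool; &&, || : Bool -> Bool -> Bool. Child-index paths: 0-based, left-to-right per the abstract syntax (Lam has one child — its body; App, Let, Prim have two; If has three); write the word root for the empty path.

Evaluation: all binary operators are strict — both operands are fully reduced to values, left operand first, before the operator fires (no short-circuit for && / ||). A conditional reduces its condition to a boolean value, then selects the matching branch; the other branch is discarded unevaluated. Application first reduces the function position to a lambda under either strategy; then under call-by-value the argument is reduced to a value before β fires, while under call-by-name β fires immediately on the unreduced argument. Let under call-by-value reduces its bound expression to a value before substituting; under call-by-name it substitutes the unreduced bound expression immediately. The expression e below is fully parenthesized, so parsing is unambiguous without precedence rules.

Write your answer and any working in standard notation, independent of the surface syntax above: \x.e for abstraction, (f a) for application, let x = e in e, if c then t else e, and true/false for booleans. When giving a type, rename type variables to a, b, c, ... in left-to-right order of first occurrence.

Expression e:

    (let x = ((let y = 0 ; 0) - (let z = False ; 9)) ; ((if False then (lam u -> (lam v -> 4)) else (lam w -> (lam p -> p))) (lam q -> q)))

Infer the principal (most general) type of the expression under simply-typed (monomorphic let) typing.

Answer: Int -> Int

Trace:
let y : Int
  unify Int ~ Int
let z : Bool
  unify Int ~ Int
let x : Int
  unify Bool ~ Bool
\v._ : b -> Int
\u._ : a -> b -> Int
p : d
\p._ : d -> d
\w._ : c -> d -> d
  unify a -> b -> Int ~ c -> d -> d
  unify a ~ c
  unify b -> Int ~ d -> d
  unify b ~ d
  unify Int ~ d
q : e
\q._ : e -> e
  unify c -> Int -> Int ~ (e -> e) -> f
  unify c ~ e -> e
  unify Int -> Int ~ f
_ _ : Int -> Int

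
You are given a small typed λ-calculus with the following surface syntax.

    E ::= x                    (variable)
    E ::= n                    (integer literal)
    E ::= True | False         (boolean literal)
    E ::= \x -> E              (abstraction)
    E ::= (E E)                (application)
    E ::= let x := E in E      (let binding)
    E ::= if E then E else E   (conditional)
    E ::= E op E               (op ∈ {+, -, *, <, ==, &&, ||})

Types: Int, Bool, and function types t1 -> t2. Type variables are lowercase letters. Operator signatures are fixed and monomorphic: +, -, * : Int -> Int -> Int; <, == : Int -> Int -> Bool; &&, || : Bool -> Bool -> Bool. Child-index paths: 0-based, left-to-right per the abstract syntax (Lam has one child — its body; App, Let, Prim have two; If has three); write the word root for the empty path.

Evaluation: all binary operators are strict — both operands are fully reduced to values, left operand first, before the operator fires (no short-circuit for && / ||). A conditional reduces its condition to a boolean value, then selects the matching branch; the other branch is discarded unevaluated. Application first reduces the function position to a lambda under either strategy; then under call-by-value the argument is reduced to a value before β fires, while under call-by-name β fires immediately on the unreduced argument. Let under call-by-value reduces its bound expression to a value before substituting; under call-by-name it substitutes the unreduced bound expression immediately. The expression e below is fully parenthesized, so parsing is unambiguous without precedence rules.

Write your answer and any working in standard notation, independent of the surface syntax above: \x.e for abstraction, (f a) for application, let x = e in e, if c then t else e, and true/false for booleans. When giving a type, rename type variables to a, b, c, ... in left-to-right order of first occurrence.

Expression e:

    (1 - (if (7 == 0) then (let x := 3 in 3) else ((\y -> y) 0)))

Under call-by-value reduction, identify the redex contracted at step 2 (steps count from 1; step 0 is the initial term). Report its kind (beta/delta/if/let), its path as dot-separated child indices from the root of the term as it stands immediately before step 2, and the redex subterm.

Working:
step 0: (1 - (if (7 == 0) then (let x = 3 in 3) else ((\y.y) 0)))
step 1: [delta@1.0] (1 - (if false then (let x = 3 in 3) else ((\y.y) 0)))
step 2: [if@1] (1 - ((\y.y) 0))

Answer: if at 1 : (if false then (let x = 3 in 3) else ((\y.y) 0))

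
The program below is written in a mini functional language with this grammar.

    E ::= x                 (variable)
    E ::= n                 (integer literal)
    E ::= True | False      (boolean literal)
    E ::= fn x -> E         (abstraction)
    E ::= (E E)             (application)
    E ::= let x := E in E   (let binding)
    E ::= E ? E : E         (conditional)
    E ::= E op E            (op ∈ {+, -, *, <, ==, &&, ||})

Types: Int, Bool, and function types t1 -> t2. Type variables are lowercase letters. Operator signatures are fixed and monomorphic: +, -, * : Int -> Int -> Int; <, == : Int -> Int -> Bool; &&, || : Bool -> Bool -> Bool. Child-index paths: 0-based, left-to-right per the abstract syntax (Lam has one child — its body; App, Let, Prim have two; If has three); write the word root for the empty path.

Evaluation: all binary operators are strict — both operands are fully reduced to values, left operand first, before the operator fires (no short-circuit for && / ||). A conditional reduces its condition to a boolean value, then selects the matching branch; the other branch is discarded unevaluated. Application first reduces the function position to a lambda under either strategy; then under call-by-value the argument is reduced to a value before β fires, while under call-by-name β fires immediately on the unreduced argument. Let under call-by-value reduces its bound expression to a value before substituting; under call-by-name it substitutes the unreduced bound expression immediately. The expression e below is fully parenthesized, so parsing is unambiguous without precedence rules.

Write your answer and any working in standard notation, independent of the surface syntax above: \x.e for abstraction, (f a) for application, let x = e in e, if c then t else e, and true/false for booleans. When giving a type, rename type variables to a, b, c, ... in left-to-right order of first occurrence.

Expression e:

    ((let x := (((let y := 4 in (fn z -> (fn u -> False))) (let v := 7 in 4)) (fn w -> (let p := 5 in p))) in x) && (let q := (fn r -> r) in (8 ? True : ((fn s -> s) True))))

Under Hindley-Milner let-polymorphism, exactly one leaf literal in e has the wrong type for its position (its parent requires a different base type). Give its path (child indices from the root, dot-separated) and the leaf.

Working:
let y : Int
\u._ : b -> Bool
\z._ : a -> b -> Bool
let v : Int
  unify a -> b -> Bool ~ Int -> c
  unify a ~ Int
  unify b -> Bool ~ c
_ _ : b -> Bool
let p : Int
p : Int
\w._ : d -> Int
  unify b -> Bool ~ (d -> Int) -> e
  unify b ~ d -> Int
  unify Bool ~ e
_ _ : Bool
let x : Bool
x : Bool
  unify Bool ~ Bool
r : f
\r._ : f -> f
let q : forall. f -> f
  unify Int ~ Bool
  FAIL: mismatch Int ~ Bool

Answer: 1.1.0 : 8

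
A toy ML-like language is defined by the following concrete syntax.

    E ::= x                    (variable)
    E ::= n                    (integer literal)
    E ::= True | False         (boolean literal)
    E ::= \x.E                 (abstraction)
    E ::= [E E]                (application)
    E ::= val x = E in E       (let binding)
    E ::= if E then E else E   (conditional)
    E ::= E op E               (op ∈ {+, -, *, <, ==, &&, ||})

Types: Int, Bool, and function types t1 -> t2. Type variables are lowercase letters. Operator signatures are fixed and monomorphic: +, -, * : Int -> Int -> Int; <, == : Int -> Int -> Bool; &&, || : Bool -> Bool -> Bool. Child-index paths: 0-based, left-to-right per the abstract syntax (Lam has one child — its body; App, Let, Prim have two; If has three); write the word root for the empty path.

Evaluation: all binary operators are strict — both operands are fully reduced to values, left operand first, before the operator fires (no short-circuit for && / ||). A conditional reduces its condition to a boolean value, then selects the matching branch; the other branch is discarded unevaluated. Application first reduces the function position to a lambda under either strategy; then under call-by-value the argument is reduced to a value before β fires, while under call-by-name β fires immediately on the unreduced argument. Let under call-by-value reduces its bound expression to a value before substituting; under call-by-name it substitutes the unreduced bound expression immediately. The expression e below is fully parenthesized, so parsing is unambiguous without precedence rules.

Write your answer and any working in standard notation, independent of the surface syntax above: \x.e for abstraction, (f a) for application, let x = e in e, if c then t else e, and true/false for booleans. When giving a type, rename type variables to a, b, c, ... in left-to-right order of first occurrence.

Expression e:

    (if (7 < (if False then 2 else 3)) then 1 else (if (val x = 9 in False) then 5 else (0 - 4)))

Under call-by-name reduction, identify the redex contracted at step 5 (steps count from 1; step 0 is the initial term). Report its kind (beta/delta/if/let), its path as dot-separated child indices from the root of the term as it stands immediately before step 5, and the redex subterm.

Answer: if at root : (if false then 5 else (0 - 4))

Derivation:
step 0: (if (7 < (if false then 2 else 3)) then 1 else (if (let x = 9 in false) then 5 else (0 - 4)))
step 1: [if@0.1] (if (7 < 3) then 1 else (if (let x = 9 in false) then 5 else (0 - 4)))
step 2: [delta@0] (if false then 1 else (if (let x = 9 in false) then 5 else (0 - 4)))
step 3: [if@root] (if (let x = 9 in false) then 5 else (0 - 4))
step 4: [let@0] (if false then 5 else (0 - 4))
step 5: [if@root] (0 - 4)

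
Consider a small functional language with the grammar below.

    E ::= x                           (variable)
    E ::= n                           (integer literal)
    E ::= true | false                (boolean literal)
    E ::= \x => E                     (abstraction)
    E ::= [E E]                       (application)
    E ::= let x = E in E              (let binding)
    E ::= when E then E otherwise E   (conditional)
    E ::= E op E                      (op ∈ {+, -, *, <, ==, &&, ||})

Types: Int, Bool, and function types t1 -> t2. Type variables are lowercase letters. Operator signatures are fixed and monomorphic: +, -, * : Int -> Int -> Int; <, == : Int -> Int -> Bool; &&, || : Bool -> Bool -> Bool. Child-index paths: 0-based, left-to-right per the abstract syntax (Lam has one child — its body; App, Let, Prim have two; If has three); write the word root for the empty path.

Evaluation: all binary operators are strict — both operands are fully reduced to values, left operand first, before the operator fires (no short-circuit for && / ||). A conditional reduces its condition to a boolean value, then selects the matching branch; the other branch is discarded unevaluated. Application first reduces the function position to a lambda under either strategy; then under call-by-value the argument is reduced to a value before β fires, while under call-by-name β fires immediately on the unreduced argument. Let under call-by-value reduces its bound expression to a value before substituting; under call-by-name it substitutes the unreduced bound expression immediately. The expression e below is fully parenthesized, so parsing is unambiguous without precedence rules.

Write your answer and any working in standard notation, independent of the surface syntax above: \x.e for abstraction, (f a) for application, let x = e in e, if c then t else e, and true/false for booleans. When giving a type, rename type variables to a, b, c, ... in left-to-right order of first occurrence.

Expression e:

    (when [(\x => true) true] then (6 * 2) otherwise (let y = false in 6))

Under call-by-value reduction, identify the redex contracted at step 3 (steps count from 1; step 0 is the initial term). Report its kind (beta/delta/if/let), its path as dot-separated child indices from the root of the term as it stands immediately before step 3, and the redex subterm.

Trace:
step 0: (if ((\x.true) true) then (6 * 2) else (let y = false in 6))
step 1: [beta@0] (if true then (6 * 2) else (let y = false in 6))
step 2: [if@root] (6 * 2)
step 3: [delta@root] 12

Answer: delta at root : (6 * 2)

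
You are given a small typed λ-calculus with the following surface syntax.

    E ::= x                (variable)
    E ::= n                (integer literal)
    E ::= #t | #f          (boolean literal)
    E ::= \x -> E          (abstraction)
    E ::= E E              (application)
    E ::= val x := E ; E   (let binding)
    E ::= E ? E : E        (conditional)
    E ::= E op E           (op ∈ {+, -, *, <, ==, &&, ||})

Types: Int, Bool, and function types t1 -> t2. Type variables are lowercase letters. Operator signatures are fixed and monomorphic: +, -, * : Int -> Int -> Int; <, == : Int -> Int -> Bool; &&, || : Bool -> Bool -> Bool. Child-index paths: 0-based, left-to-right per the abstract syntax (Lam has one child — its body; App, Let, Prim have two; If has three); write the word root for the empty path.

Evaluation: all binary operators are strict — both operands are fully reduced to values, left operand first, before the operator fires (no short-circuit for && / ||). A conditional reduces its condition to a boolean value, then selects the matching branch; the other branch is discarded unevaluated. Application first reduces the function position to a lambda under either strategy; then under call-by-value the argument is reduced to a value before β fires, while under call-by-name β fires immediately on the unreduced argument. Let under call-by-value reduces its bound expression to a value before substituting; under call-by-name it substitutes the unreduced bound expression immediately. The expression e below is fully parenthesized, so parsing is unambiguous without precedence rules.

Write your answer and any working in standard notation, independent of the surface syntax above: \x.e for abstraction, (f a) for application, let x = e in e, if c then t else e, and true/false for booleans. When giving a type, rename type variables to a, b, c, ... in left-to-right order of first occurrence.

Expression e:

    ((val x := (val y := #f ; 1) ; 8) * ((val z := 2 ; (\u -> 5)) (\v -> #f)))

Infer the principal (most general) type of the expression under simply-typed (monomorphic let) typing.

Answer: Int

Trace:
let y : Bool
let x : Int
  unify Int ~ Int
let z : Int
\u._ : a -> Int
\v._ : b -> Bool
  unify a -> Int ~ (b -> Bool) -> c
  unify a ~ b -> Bool
  unify Int ~ c
_ _ : Int
  unify Int ~ Int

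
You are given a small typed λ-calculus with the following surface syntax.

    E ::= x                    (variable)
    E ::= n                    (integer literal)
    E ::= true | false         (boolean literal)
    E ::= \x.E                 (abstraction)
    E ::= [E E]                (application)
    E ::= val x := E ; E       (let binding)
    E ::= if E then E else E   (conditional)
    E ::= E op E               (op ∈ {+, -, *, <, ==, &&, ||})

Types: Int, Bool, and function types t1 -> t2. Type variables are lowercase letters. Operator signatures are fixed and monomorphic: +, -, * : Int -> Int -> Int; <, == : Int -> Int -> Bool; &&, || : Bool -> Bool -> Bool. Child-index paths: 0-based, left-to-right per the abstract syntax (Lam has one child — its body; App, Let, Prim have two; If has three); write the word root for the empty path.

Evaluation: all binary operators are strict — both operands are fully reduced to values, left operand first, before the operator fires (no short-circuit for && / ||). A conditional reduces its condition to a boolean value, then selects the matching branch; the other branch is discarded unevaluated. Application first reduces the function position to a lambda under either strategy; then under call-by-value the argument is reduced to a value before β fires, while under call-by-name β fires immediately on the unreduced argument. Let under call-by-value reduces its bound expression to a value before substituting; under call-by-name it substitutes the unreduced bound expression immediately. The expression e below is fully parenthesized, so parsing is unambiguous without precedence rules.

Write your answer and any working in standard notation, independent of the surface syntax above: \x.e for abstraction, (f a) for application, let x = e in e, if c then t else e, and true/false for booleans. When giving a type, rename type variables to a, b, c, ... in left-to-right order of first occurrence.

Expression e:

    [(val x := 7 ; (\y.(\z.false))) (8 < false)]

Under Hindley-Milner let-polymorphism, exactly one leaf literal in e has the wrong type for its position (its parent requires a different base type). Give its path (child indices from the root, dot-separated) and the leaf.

Answer: 1.1 : false

Working:
let x : Int
\z._ : b -> Bool
\y._ : a -> b -> Bool
  unify Int ~ Int
  unify Bool ~ Int
  FAIL: mismatch Bool ~ Int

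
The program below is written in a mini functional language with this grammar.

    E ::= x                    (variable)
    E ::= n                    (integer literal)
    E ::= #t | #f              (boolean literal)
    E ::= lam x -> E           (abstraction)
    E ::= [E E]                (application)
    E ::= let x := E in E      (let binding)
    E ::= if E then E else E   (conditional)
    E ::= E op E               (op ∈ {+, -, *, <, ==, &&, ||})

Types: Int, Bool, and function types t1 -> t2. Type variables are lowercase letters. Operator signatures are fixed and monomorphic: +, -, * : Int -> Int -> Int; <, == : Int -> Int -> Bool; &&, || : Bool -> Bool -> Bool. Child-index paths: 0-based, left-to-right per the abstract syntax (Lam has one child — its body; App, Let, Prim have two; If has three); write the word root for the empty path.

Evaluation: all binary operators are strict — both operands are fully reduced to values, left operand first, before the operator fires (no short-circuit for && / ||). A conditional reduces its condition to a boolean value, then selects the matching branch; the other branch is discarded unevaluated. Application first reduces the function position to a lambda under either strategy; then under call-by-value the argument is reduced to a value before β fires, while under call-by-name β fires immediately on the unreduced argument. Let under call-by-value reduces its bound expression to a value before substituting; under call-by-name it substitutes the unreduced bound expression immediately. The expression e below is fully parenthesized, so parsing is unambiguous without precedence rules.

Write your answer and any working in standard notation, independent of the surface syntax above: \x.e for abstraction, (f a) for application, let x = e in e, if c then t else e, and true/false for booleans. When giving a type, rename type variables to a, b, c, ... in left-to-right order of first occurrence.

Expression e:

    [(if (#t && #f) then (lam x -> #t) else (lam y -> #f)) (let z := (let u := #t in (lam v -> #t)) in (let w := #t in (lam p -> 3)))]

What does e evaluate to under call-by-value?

Trace:
step 0: ((if (true && false) then (\x.true) else (\y.false)) (let z = (let u = true in (\v.true)) in (let w = true in (\p.3))))
step 1: [delta@0.0] ((if false then (\x.true) else (\y.false)) (let z = (let u = true in (\v.true)) in (let w = true in (\p.3))))
step 2: [if@0] ((\y.false) (let z = (let u = true in (\v.true)) in (let w = true in (\p.3))))
step 3: [let@1.0] ((\y.false) (let z = (\v.true) in (let w = true in (\p.3))))
step 4: [let@1] ((\y.false) (let w = true in (\p.3)))
step 5: [let@1] ((\y.false) (\p.3))
step 6: [beta@root] false

Answer: false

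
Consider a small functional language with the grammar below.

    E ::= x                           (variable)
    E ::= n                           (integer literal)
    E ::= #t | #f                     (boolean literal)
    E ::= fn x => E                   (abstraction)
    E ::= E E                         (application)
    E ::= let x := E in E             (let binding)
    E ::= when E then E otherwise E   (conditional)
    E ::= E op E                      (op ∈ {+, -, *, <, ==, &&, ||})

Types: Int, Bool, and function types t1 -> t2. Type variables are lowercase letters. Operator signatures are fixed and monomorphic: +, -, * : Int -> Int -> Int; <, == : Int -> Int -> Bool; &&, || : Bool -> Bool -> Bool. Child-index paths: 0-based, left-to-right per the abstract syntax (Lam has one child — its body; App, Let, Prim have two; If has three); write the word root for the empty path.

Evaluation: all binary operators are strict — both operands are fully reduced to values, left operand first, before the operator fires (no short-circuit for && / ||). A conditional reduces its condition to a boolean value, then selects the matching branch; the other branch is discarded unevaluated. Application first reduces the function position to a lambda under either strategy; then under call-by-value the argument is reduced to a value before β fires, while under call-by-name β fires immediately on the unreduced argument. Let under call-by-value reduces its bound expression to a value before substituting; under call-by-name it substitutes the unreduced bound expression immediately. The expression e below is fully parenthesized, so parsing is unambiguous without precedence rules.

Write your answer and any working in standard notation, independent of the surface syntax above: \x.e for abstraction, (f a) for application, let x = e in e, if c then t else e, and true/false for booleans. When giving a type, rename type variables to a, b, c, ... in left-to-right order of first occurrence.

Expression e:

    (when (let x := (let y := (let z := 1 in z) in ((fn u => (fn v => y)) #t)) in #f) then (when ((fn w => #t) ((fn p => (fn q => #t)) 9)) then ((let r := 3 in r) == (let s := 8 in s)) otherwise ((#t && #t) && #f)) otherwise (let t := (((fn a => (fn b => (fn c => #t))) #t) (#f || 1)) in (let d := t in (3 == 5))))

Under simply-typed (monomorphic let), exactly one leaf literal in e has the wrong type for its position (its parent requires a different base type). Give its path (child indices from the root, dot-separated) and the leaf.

Answer: 2.0.1.1 : 1

Trace:
let z : Int
z : Int
let y : Int
y : Int
\v._ : b -> Int
\u._ : a -> b -> Int
  unify a -> b -> Int ~ Bool -> c
  unify a ~ Bool
  unify b -> Int ~ c
_ _ : b -> Int
let x : b -> Int
  unify Bool ~ Bool
\w._ : d -> Bool
\q._ : f -> Bool
\p._ : e -> f -> Bool
  unify e -> f -> Bool ~ Int -> g
  unify e ~ Int
  unify f -> Bool ~ g
_ _ : f -> Bool
  unify d -> Bool ~ (f -> Bool) -> h
  unify d ~ f -> Bool
  unify Bool ~ h
_ _ : Bool
  unify Bool ~ Bool
let r : Int
r : Int
  unify Int ~ Int
let s : Int
s : Int
  unify Int ~ Int
  unify Bool ~ Bool
  unify Bool ~ Bool
  unify Bool ~ Bool
  unify Bool ~ Bool
  unify Bool ~ Bool
\c._ : k -> Bool
\b._ : j -> k -> Bool
\a._ : i -> j -> k -> Bool
  unify i -> j -> k -> Bool ~ Bool -> l
  unify i ~ Bool
  unify j -> k -> Bool ~ l
_ _ : j -> k -> Bool
  unify Bool ~ Bool
  unify Int ~ Bool
  FAIL: mismatch Int ~ Bool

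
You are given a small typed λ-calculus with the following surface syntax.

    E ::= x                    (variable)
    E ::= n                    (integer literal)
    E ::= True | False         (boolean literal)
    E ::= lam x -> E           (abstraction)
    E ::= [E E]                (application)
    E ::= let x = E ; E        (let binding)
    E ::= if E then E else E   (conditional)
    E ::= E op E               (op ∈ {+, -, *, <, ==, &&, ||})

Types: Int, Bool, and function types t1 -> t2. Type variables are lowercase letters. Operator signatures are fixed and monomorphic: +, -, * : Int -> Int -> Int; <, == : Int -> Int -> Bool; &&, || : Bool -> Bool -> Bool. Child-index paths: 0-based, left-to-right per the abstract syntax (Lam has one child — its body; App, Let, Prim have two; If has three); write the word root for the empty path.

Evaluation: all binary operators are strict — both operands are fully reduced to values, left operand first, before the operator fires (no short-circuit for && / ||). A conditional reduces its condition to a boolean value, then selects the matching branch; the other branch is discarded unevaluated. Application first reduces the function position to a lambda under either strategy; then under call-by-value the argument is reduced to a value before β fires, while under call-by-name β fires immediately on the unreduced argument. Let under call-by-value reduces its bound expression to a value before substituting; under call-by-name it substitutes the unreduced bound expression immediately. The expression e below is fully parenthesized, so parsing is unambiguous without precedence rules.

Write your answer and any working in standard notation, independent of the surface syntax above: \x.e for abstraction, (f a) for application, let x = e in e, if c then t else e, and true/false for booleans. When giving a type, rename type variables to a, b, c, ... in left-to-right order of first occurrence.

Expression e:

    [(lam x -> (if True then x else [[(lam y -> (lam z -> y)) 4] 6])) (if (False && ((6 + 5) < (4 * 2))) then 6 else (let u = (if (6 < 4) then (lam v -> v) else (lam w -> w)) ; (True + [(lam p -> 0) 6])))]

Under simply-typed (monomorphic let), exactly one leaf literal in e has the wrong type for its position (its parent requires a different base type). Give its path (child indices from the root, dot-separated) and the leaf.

Working:
  unify Bool ~ Bool
x : a
y : b
\z._ : c -> b
\y._ : b -> c -> b
  unify b -> c -> b ~ Int -> d
  unify b ~ Int
  unify c -> Int ~ d
_ _ : c -> Int
  unify c -> Int ~ Int -> e
  unify c ~ Int
  unify Int ~ e
_ _ : Int
  unify a ~ Int
\x._ : Int -> Int
  unify Bool ~ Bool
  unify Int ~ Int
  unify Int ~ Int
  unify Int ~ Int
  unify Int ~ Int
  unify Int ~ Int
  unify Int ~ Int
  unify Bool ~ Bool
  unify Bool ~ Bool
  unify Int ~ Int
  unify Int ~ Int
  unify Bool ~ Bool
v : f
\v._ : f -> f
w : g
\w._ : g -> g
  unify f -> f ~ g -> g
  unify f ~ g
  unify g ~ g
let u : g -> g
  unify Bool ~ Int
  FAIL: mismatch Bool ~ Int

Answer: 1.2.1.0 : true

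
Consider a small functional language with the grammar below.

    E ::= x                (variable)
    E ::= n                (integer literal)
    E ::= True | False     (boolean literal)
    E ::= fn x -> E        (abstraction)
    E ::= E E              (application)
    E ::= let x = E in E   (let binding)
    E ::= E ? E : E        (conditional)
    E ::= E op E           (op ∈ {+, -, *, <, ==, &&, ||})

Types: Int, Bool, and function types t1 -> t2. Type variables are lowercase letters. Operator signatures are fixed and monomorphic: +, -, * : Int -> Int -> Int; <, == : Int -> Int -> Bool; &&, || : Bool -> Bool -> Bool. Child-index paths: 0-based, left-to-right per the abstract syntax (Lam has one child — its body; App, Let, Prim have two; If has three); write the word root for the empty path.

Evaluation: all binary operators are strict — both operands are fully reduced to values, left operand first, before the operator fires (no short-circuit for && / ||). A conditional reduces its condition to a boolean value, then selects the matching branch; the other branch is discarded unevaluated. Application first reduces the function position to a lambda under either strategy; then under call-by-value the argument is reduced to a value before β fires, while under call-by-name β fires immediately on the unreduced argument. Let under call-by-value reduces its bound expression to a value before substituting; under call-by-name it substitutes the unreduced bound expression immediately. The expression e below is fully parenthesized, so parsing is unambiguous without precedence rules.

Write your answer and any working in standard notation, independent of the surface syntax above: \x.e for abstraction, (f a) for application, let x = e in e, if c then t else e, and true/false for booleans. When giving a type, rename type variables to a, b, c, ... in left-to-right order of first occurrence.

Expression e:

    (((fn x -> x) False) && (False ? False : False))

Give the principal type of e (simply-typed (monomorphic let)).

Derivation:
x : a
\x._ : a -> a
  unify a -> a ~ Bool -> b
  unify a ~ Bool
  unify Bool ~ b
_ _ : Bool
  unify Bool ~ Bool
  unify Bool ~ Bool
  unify Bool ~ Bool
  unify Bool ~ Bool

Answer: Bool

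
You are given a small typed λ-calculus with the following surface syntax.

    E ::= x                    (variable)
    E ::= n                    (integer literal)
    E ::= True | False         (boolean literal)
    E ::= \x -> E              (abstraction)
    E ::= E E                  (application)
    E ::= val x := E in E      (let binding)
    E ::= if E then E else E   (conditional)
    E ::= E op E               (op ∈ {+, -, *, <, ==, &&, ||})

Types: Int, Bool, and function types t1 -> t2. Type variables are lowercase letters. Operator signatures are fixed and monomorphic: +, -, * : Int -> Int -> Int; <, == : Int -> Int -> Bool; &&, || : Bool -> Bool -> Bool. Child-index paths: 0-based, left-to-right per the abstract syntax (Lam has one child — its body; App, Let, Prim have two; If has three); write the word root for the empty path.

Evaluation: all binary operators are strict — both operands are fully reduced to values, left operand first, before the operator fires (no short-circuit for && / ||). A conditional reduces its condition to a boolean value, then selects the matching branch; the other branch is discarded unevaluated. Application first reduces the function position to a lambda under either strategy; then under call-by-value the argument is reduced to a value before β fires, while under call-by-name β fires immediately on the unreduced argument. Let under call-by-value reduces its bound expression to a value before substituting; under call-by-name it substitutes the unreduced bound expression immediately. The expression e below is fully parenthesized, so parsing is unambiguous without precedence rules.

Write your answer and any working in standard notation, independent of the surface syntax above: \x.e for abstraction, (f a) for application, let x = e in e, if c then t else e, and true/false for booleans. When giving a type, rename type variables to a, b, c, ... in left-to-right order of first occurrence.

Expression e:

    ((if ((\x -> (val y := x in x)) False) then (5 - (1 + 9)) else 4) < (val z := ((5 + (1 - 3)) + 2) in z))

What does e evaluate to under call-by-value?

Answer: true

Derivation:
step 0: ((if ((\x.(let y = x in x)) false) then (5 - (1 + 9)) else 4) < (let z = ((5 + (1 - 3)) + 2) in z))
step 1: [beta@0.0] ((if (let y = false in false) then (5 - (1 + 9)) else 4) < (let z = ((5 + (1 - 3)) + 2) in z))
step 2: [let@0.0] ((if false then (5 - (1 + 9)) else 4) < (let z = ((5 + (1 - 3)) + 2) in z))
step 3: [if@0] (4 < (let z = ((5 + (1 - 3)) + 2) in z))
step 4: [delta@1.0.0.1] (4 < (let z = ((5 + -2) + 2) in z))
step 5: [delta@1.0.0] (4 < (let z = (3 + 2) in z))
step 6: [delta@1.0] (4 < (let z = 5 in z))
step 7: [let@1] (4 < 5)
step 8: [delta@root] true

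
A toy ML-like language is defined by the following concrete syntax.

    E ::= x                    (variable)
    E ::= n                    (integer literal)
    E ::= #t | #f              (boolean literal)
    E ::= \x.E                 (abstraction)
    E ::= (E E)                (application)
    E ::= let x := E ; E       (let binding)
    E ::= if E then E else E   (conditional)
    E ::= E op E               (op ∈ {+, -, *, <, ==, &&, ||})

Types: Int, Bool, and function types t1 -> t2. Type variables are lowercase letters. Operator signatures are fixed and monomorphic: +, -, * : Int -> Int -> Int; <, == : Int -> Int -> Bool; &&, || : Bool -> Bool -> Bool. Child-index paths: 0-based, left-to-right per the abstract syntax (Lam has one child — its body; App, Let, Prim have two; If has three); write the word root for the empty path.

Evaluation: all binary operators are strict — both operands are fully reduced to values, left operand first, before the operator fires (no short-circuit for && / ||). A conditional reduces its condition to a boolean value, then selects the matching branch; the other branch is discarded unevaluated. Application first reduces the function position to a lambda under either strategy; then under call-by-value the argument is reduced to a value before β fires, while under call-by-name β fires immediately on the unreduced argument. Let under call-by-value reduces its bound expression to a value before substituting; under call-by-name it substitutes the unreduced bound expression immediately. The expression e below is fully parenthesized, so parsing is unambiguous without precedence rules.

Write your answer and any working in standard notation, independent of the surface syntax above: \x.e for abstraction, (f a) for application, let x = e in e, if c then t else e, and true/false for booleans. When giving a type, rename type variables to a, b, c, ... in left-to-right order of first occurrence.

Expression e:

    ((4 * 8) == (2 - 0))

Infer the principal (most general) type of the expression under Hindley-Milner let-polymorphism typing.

Answer: Bool

Trace:
  unify Int ~ Int
  unify Int ~ Int
  unify Int ~ Int
  unify Int ~ Int
  unify Int ~ Int
  unify Int ~ Int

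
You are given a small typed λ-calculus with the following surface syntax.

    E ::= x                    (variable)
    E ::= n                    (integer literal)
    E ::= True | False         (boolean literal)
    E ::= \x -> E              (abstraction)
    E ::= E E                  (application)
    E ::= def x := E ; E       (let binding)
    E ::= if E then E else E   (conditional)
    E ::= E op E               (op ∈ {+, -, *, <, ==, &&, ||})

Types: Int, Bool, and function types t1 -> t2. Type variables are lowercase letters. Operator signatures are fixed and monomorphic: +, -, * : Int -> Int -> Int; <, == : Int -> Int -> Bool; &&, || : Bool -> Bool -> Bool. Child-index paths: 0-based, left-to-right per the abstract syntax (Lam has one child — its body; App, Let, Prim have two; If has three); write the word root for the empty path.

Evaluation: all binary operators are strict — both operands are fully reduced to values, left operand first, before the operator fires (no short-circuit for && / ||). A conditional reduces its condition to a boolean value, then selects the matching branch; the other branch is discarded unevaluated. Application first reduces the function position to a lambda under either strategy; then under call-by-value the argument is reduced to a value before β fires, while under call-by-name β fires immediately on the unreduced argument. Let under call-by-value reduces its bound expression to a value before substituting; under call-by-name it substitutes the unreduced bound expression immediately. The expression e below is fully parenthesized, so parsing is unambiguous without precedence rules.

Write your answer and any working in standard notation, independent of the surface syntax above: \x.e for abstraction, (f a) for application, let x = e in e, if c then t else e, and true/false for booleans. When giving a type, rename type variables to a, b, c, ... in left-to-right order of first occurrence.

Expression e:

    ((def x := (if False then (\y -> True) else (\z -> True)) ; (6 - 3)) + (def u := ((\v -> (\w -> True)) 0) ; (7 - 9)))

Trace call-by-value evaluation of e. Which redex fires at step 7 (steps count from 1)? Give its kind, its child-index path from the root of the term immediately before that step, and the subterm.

Working:
step 0: ((let x = (if false then (\y.true) else (\z.true)) in (6 - 3)) + (let u = ((\v.(\w.true)) 0) in (7 - 9)))
step 1: [if@0.0] ((let x = (\z.true) in (6 - 3)) + (let u = ((\v.(\w.true)) 0) in (7 - 9)))
step 2: [let@0] ((6 - 3) + (let u = ((\v.(\w.true)) 0) in (7 - 9)))
step 3: [delta@0] (3 + (let u = ((\v.(\w.true)) 0) in (7 - 9)))
step 4: [beta@1.0] (3 + (let u = (\w.true) in (7 - 9)))
step 5: [let@1] (3 + (7 - 9))
step 6: [delta@1] (3 + -2)
step 7: [delta@root] 1

Answer: delta at root : (3 + -2)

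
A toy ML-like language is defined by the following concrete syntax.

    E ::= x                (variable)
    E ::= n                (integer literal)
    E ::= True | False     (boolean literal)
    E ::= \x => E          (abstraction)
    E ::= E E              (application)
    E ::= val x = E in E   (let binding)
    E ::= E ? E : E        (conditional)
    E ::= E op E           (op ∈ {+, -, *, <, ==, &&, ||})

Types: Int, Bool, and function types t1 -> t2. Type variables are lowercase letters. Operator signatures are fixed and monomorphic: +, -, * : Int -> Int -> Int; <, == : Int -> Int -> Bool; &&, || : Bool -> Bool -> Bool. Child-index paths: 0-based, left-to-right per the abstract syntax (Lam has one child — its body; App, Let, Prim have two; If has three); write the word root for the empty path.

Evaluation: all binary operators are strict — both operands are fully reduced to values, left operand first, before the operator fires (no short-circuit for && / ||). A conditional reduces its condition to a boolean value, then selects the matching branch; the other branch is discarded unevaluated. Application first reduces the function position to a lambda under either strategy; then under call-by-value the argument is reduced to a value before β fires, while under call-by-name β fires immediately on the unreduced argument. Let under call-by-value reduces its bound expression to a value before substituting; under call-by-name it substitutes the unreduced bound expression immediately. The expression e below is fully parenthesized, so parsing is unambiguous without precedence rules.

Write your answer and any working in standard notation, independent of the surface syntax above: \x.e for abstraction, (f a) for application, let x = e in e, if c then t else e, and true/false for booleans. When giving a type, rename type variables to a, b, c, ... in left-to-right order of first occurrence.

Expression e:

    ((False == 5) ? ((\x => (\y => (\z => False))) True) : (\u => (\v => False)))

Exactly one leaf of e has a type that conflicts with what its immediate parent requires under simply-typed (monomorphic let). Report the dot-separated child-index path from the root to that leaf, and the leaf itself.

Working:
  unify Bool ~ Int
  FAIL: mismatch Bool ~ Int

Answer: 0.0 : false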